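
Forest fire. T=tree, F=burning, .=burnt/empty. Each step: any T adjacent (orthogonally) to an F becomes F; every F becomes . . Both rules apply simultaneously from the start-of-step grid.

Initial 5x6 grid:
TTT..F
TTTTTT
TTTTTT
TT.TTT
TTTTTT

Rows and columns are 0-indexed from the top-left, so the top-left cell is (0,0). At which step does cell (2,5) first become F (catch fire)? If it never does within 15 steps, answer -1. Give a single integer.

Step 1: cell (2,5)='T' (+1 fires, +1 burnt)
Step 2: cell (2,5)='F' (+2 fires, +1 burnt)
  -> target ignites at step 2
Step 3: cell (2,5)='.' (+3 fires, +2 burnt)
Step 4: cell (2,5)='.' (+4 fires, +3 burnt)
Step 5: cell (2,5)='.' (+5 fires, +4 burnt)
Step 6: cell (2,5)='.' (+4 fires, +5 burnt)
Step 7: cell (2,5)='.' (+4 fires, +4 burnt)
Step 8: cell (2,5)='.' (+2 fires, +4 burnt)
Step 9: cell (2,5)='.' (+1 fires, +2 burnt)
Step 10: cell (2,5)='.' (+0 fires, +1 burnt)
  fire out at step 10

2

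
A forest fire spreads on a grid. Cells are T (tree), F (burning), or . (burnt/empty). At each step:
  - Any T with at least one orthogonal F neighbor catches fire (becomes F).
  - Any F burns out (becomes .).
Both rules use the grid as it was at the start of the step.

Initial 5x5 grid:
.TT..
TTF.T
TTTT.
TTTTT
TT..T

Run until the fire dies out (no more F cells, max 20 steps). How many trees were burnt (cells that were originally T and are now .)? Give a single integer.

Answer: 16

Derivation:
Step 1: +3 fires, +1 burnt (F count now 3)
Step 2: +5 fires, +3 burnt (F count now 5)
Step 3: +3 fires, +5 burnt (F count now 3)
Step 4: +3 fires, +3 burnt (F count now 3)
Step 5: +2 fires, +3 burnt (F count now 2)
Step 6: +0 fires, +2 burnt (F count now 0)
Fire out after step 6
Initially T: 17, now '.': 24
Total burnt (originally-T cells now '.'): 16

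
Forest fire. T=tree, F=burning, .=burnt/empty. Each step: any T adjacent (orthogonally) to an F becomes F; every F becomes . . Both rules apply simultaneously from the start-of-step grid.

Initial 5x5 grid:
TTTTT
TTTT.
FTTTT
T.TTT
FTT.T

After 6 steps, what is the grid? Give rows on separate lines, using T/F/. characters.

Step 1: 4 trees catch fire, 2 burn out
  TTTTT
  FTTT.
  .FTTT
  F.TTT
  .FT.T
Step 2: 4 trees catch fire, 4 burn out
  FTTTT
  .FTT.
  ..FTT
  ..TTT
  ..F.T
Step 3: 4 trees catch fire, 4 burn out
  .FTTT
  ..FT.
  ...FT
  ..FTT
  ....T
Step 4: 4 trees catch fire, 4 burn out
  ..FTT
  ...F.
  ....F
  ...FT
  ....T
Step 5: 2 trees catch fire, 4 burn out
  ...FT
  .....
  .....
  ....F
  ....T
Step 6: 2 trees catch fire, 2 burn out
  ....F
  .....
  .....
  .....
  ....F

....F
.....
.....
.....
....F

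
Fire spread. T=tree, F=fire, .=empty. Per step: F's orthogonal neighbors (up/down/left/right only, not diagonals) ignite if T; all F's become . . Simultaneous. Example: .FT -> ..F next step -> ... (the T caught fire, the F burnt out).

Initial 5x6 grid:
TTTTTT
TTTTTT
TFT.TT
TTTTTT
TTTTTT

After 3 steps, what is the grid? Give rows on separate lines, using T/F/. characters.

Step 1: 4 trees catch fire, 1 burn out
  TTTTTT
  TFTTTT
  F.F.TT
  TFTTTT
  TTTTTT
Step 2: 6 trees catch fire, 4 burn out
  TFTTTT
  F.FTTT
  ....TT
  F.FTTT
  TFTTTT
Step 3: 6 trees catch fire, 6 burn out
  F.FTTT
  ...FTT
  ....TT
  ...FTT
  F.FTTT

F.FTTT
...FTT
....TT
...FTT
F.FTTT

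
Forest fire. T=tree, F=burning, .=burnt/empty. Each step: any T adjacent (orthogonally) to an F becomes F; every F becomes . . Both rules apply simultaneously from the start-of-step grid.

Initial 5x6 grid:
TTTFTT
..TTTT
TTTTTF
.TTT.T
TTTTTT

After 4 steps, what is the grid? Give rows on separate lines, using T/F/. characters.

Step 1: 6 trees catch fire, 2 burn out
  TTF.FT
  ..TFTF
  TTTTF.
  .TTT.F
  TTTTTT
Step 2: 6 trees catch fire, 6 burn out
  TF...F
  ..F.F.
  TTTF..
  .TTT..
  TTTTTF
Step 3: 4 trees catch fire, 6 burn out
  F.....
  ......
  TTF...
  .TTF..
  TTTTF.
Step 4: 3 trees catch fire, 4 burn out
  ......
  ......
  TF....
  .TF...
  TTTF..

......
......
TF....
.TF...
TTTF..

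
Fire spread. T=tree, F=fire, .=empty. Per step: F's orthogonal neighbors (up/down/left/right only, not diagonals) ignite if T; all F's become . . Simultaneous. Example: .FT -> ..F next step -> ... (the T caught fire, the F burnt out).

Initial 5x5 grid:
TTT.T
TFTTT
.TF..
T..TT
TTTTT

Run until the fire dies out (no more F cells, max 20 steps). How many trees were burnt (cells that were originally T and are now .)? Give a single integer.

Answer: 9

Derivation:
Step 1: +4 fires, +2 burnt (F count now 4)
Step 2: +3 fires, +4 burnt (F count now 3)
Step 3: +1 fires, +3 burnt (F count now 1)
Step 4: +1 fires, +1 burnt (F count now 1)
Step 5: +0 fires, +1 burnt (F count now 0)
Fire out after step 5
Initially T: 17, now '.': 17
Total burnt (originally-T cells now '.'): 9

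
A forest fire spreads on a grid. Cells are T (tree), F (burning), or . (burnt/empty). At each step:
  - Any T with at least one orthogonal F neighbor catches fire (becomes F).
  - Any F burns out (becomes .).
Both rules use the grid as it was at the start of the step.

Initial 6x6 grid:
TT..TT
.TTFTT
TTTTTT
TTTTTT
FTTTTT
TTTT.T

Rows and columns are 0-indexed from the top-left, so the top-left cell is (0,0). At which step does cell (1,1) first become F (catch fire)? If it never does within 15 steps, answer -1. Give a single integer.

Step 1: cell (1,1)='T' (+6 fires, +2 burnt)
Step 2: cell (1,1)='F' (+10 fires, +6 burnt)
  -> target ignites at step 2
Step 3: cell (1,1)='.' (+8 fires, +10 burnt)
Step 4: cell (1,1)='.' (+4 fires, +8 burnt)
Step 5: cell (1,1)='.' (+1 fires, +4 burnt)
Step 6: cell (1,1)='.' (+1 fires, +1 burnt)
Step 7: cell (1,1)='.' (+0 fires, +1 burnt)
  fire out at step 7

2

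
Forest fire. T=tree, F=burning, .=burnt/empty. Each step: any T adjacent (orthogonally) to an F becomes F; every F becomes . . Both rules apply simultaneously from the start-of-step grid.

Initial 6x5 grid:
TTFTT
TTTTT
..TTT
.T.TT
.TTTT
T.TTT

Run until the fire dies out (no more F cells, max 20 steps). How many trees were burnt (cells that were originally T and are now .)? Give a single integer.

Answer: 22

Derivation:
Step 1: +3 fires, +1 burnt (F count now 3)
Step 2: +5 fires, +3 burnt (F count now 5)
Step 3: +3 fires, +5 burnt (F count now 3)
Step 4: +2 fires, +3 burnt (F count now 2)
Step 5: +2 fires, +2 burnt (F count now 2)
Step 6: +3 fires, +2 burnt (F count now 3)
Step 7: +3 fires, +3 burnt (F count now 3)
Step 8: +1 fires, +3 burnt (F count now 1)
Step 9: +0 fires, +1 burnt (F count now 0)
Fire out after step 9
Initially T: 23, now '.': 29
Total burnt (originally-T cells now '.'): 22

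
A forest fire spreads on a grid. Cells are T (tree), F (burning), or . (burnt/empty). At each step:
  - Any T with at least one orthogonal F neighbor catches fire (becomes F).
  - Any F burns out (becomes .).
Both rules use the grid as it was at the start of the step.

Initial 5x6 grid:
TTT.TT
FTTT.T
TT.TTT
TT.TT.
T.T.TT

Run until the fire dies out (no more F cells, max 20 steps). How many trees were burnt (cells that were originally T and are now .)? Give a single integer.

Step 1: +3 fires, +1 burnt (F count now 3)
Step 2: +4 fires, +3 burnt (F count now 4)
Step 3: +4 fires, +4 burnt (F count now 4)
Step 4: +1 fires, +4 burnt (F count now 1)
Step 5: +2 fires, +1 burnt (F count now 2)
Step 6: +2 fires, +2 burnt (F count now 2)
Step 7: +2 fires, +2 burnt (F count now 2)
Step 8: +2 fires, +2 burnt (F count now 2)
Step 9: +1 fires, +2 burnt (F count now 1)
Step 10: +0 fires, +1 burnt (F count now 0)
Fire out after step 10
Initially T: 22, now '.': 29
Total burnt (originally-T cells now '.'): 21

Answer: 21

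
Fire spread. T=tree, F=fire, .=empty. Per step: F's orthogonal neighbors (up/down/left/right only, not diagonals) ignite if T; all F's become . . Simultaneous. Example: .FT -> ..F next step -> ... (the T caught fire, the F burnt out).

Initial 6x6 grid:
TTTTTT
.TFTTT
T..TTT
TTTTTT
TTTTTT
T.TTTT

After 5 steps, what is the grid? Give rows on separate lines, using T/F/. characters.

Step 1: 3 trees catch fire, 1 burn out
  TTFTTT
  .F.FTT
  T..TTT
  TTTTTT
  TTTTTT
  T.TTTT
Step 2: 4 trees catch fire, 3 burn out
  TF.FTT
  ....FT
  T..FTT
  TTTTTT
  TTTTTT
  T.TTTT
Step 3: 5 trees catch fire, 4 burn out
  F...FT
  .....F
  T...FT
  TTTFTT
  TTTTTT
  T.TTTT
Step 4: 5 trees catch fire, 5 burn out
  .....F
  ......
  T....F
  TTF.FT
  TTTFTT
  T.TTTT
Step 5: 5 trees catch fire, 5 burn out
  ......
  ......
  T.....
  TF...F
  TTF.FT
  T.TFTT

......
......
T.....
TF...F
TTF.FT
T.TFTT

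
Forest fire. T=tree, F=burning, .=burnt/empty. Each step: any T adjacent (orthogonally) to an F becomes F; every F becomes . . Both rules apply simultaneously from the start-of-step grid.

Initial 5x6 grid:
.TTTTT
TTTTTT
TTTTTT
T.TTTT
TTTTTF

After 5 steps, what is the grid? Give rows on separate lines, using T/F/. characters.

Step 1: 2 trees catch fire, 1 burn out
  .TTTTT
  TTTTTT
  TTTTTT
  T.TTTF
  TTTTF.
Step 2: 3 trees catch fire, 2 burn out
  .TTTTT
  TTTTTT
  TTTTTF
  T.TTF.
  TTTF..
Step 3: 4 trees catch fire, 3 burn out
  .TTTTT
  TTTTTF
  TTTTF.
  T.TF..
  TTF...
Step 4: 5 trees catch fire, 4 burn out
  .TTTTF
  TTTTF.
  TTTF..
  T.F...
  TF....
Step 5: 4 trees catch fire, 5 burn out
  .TTTF.
  TTTF..
  TTF...
  T.....
  F.....

.TTTF.
TTTF..
TTF...
T.....
F.....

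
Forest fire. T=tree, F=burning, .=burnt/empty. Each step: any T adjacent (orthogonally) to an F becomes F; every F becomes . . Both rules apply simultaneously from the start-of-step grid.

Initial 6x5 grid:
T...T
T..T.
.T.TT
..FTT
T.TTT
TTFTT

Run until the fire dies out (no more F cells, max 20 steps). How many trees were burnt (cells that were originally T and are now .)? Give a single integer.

Step 1: +4 fires, +2 burnt (F count now 4)
Step 2: +5 fires, +4 burnt (F count now 5)
Step 3: +4 fires, +5 burnt (F count now 4)
Step 4: +0 fires, +4 burnt (F count now 0)
Fire out after step 4
Initially T: 17, now '.': 26
Total burnt (originally-T cells now '.'): 13

Answer: 13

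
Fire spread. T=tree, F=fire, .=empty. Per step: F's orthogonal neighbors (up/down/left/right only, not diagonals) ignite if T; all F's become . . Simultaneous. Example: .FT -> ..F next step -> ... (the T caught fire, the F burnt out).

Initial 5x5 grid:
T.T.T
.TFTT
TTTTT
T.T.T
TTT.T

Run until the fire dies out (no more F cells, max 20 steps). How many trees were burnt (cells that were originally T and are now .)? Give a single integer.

Step 1: +4 fires, +1 burnt (F count now 4)
Step 2: +4 fires, +4 burnt (F count now 4)
Step 3: +4 fires, +4 burnt (F count now 4)
Step 4: +3 fires, +4 burnt (F count now 3)
Step 5: +2 fires, +3 burnt (F count now 2)
Step 6: +0 fires, +2 burnt (F count now 0)
Fire out after step 6
Initially T: 18, now '.': 24
Total burnt (originally-T cells now '.'): 17

Answer: 17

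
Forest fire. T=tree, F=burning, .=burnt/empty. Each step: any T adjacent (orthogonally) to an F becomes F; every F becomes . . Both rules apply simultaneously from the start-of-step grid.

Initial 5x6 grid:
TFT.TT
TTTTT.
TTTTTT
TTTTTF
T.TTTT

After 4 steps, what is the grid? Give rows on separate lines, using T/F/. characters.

Step 1: 6 trees catch fire, 2 burn out
  F.F.TT
  TFTTT.
  TTTTTF
  TTTTF.
  T.TTTF
Step 2: 6 trees catch fire, 6 burn out
  ....TT
  F.FTT.
  TFTTF.
  TTTF..
  T.TTF.
Step 3: 8 trees catch fire, 6 burn out
  ....TT
  ...FF.
  F.FF..
  TFF...
  T.TF..
Step 4: 3 trees catch fire, 8 burn out
  ....FT
  ......
  ......
  F.....
  T.F...

....FT
......
......
F.....
T.F...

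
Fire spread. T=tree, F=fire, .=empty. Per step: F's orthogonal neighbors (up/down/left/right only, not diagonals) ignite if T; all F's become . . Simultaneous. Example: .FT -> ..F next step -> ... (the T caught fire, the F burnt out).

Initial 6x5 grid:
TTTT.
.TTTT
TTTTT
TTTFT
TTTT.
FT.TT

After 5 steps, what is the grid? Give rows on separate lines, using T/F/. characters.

Step 1: 6 trees catch fire, 2 burn out
  TTTT.
  .TTTT
  TTTFT
  TTF.F
  FTTF.
  .F.TT
Step 2: 8 trees catch fire, 6 burn out
  TTTT.
  .TTFT
  TTF.F
  FF...
  .FF..
  ...FT
Step 3: 6 trees catch fire, 8 burn out
  TTTF.
  .TF.F
  FF...
  .....
  .....
  ....F
Step 4: 2 trees catch fire, 6 burn out
  TTF..
  .F...
  .....
  .....
  .....
  .....
Step 5: 1 trees catch fire, 2 burn out
  TF...
  .....
  .....
  .....
  .....
  .....

TF...
.....
.....
.....
.....
.....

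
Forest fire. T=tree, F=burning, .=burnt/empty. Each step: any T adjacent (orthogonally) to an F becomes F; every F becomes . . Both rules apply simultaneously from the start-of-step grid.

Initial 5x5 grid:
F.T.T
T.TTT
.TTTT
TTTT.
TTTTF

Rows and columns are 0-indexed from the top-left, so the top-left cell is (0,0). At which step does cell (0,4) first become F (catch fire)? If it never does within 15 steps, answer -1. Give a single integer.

Step 1: cell (0,4)='T' (+2 fires, +2 burnt)
Step 2: cell (0,4)='T' (+2 fires, +2 burnt)
Step 3: cell (0,4)='T' (+3 fires, +2 burnt)
Step 4: cell (0,4)='T' (+5 fires, +3 burnt)
Step 5: cell (0,4)='T' (+4 fires, +5 burnt)
Step 6: cell (0,4)='F' (+2 fires, +4 burnt)
  -> target ignites at step 6
Step 7: cell (0,4)='.' (+0 fires, +2 burnt)
  fire out at step 7

6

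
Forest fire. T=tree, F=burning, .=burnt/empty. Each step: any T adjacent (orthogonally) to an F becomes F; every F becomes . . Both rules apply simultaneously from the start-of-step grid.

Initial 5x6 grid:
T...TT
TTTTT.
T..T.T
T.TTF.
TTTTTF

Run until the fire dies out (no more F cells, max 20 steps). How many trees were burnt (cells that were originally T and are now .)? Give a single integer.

Answer: 18

Derivation:
Step 1: +2 fires, +2 burnt (F count now 2)
Step 2: +3 fires, +2 burnt (F count now 3)
Step 3: +2 fires, +3 burnt (F count now 2)
Step 4: +3 fires, +2 burnt (F count now 3)
Step 5: +3 fires, +3 burnt (F count now 3)
Step 6: +3 fires, +3 burnt (F count now 3)
Step 7: +2 fires, +3 burnt (F count now 2)
Step 8: +0 fires, +2 burnt (F count now 0)
Fire out after step 8
Initially T: 19, now '.': 29
Total burnt (originally-T cells now '.'): 18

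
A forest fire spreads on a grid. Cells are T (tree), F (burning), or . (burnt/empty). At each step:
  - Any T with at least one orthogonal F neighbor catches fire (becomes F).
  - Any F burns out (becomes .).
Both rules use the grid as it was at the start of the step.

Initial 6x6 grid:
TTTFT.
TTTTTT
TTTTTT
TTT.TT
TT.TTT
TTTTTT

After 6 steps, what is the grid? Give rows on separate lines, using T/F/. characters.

Step 1: 3 trees catch fire, 1 burn out
  TTF.F.
  TTTFTT
  TTTTTT
  TTT.TT
  TT.TTT
  TTTTTT
Step 2: 4 trees catch fire, 3 burn out
  TF....
  TTF.FT
  TTTFTT
  TTT.TT
  TT.TTT
  TTTTTT
Step 3: 5 trees catch fire, 4 burn out
  F.....
  TF...F
  TTF.FT
  TTT.TT
  TT.TTT
  TTTTTT
Step 4: 5 trees catch fire, 5 burn out
  ......
  F.....
  TF...F
  TTF.FT
  TT.TTT
  TTTTTT
Step 5: 4 trees catch fire, 5 burn out
  ......
  ......
  F.....
  TF...F
  TT.TFT
  TTTTTT
Step 6: 5 trees catch fire, 4 burn out
  ......
  ......
  ......
  F.....
  TF.F.F
  TTTTFT

......
......
......
F.....
TF.F.F
TTTTFT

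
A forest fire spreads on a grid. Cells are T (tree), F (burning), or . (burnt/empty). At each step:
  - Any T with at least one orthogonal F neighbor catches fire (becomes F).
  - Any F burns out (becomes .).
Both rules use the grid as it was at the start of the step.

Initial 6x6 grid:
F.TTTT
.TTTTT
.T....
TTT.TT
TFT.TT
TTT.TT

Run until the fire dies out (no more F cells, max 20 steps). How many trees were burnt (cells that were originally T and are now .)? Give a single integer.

Step 1: +4 fires, +2 burnt (F count now 4)
Step 2: +5 fires, +4 burnt (F count now 5)
Step 3: +1 fires, +5 burnt (F count now 1)
Step 4: +1 fires, +1 burnt (F count now 1)
Step 5: +2 fires, +1 burnt (F count now 2)
Step 6: +2 fires, +2 burnt (F count now 2)
Step 7: +2 fires, +2 burnt (F count now 2)
Step 8: +1 fires, +2 burnt (F count now 1)
Step 9: +0 fires, +1 burnt (F count now 0)
Fire out after step 9
Initially T: 24, now '.': 30
Total burnt (originally-T cells now '.'): 18

Answer: 18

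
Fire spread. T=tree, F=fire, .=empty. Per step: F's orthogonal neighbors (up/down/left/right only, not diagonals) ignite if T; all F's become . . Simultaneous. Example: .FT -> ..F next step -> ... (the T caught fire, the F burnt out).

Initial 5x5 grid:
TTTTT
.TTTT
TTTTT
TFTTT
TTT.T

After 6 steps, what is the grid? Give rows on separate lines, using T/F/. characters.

Step 1: 4 trees catch fire, 1 burn out
  TTTTT
  .TTTT
  TFTTT
  F.FTT
  TFT.T
Step 2: 6 trees catch fire, 4 burn out
  TTTTT
  .FTTT
  F.FTT
  ...FT
  F.F.T
Step 3: 4 trees catch fire, 6 burn out
  TFTTT
  ..FTT
  ...FT
  ....F
  ....T
Step 4: 5 trees catch fire, 4 burn out
  F.FTT
  ...FT
  ....F
  .....
  ....F
Step 5: 2 trees catch fire, 5 burn out
  ...FT
  ....F
  .....
  .....
  .....
Step 6: 1 trees catch fire, 2 burn out
  ....F
  .....
  .....
  .....
  .....

....F
.....
.....
.....
.....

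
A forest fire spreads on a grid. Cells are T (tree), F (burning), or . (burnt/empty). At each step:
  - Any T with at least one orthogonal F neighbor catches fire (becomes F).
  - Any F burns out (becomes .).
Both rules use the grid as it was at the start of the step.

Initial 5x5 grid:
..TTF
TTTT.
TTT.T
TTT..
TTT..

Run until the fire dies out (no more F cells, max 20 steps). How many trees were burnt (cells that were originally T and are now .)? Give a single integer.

Answer: 15

Derivation:
Step 1: +1 fires, +1 burnt (F count now 1)
Step 2: +2 fires, +1 burnt (F count now 2)
Step 3: +1 fires, +2 burnt (F count now 1)
Step 4: +2 fires, +1 burnt (F count now 2)
Step 5: +3 fires, +2 burnt (F count now 3)
Step 6: +3 fires, +3 burnt (F count now 3)
Step 7: +2 fires, +3 burnt (F count now 2)
Step 8: +1 fires, +2 burnt (F count now 1)
Step 9: +0 fires, +1 burnt (F count now 0)
Fire out after step 9
Initially T: 16, now '.': 24
Total burnt (originally-T cells now '.'): 15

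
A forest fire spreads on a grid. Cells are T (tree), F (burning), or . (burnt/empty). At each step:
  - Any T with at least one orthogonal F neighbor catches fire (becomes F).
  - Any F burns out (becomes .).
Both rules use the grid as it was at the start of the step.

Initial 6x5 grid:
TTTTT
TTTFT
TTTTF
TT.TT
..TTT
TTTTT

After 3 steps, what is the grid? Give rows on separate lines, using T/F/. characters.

Step 1: 5 trees catch fire, 2 burn out
  TTTFT
  TTF.F
  TTTF.
  TT.TF
  ..TTT
  TTTTT
Step 2: 6 trees catch fire, 5 burn out
  TTF.F
  TF...
  TTF..
  TT.F.
  ..TTF
  TTTTT
Step 3: 5 trees catch fire, 6 burn out
  TF...
  F....
  TF...
  TT...
  ..TF.
  TTTTF

TF...
F....
TF...
TT...
..TF.
TTTTF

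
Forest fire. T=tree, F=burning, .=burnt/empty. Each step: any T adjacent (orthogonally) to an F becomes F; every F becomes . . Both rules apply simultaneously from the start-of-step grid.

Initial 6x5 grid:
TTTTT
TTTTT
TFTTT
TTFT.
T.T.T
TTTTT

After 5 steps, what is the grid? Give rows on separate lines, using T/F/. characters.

Step 1: 6 trees catch fire, 2 burn out
  TTTTT
  TFTTT
  F.FTT
  TF.F.
  T.F.T
  TTTTT
Step 2: 6 trees catch fire, 6 burn out
  TFTTT
  F.FTT
  ...FT
  F....
  T...T
  TTFTT
Step 3: 7 trees catch fire, 6 burn out
  F.FTT
  ...FT
  ....F
  .....
  F...T
  TF.FT
Step 4: 4 trees catch fire, 7 burn out
  ...FT
  ....F
  .....
  .....
  ....T
  F...F
Step 5: 2 trees catch fire, 4 burn out
  ....F
  .....
  .....
  .....
  ....F
  .....

....F
.....
.....
.....
....F
.....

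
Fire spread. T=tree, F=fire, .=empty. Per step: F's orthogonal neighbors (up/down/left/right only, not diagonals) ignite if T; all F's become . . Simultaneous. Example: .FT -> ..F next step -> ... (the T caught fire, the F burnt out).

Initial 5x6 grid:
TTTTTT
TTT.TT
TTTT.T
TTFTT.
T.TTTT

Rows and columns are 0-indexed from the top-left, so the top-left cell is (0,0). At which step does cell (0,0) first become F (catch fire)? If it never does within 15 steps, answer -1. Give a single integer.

Step 1: cell (0,0)='T' (+4 fires, +1 burnt)
Step 2: cell (0,0)='T' (+6 fires, +4 burnt)
Step 3: cell (0,0)='T' (+5 fires, +6 burnt)
Step 4: cell (0,0)='T' (+4 fires, +5 burnt)
Step 5: cell (0,0)='F' (+2 fires, +4 burnt)
  -> target ignites at step 5
Step 6: cell (0,0)='.' (+2 fires, +2 burnt)
Step 7: cell (0,0)='.' (+1 fires, +2 burnt)
Step 8: cell (0,0)='.' (+1 fires, +1 burnt)
Step 9: cell (0,0)='.' (+0 fires, +1 burnt)
  fire out at step 9

5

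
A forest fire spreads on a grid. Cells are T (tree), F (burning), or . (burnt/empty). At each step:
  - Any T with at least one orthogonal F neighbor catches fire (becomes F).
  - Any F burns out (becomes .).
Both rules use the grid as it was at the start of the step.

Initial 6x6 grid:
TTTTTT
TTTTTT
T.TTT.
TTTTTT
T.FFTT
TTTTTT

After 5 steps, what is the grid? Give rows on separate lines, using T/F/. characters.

Step 1: 5 trees catch fire, 2 burn out
  TTTTTT
  TTTTTT
  T.TTT.
  TTFFTT
  T...FT
  TTFFTT
Step 2: 7 trees catch fire, 5 burn out
  TTTTTT
  TTTTTT
  T.FFT.
  TF..FT
  T....F
  TF..FT
Step 3: 7 trees catch fire, 7 burn out
  TTTTTT
  TTFFTT
  T...F.
  F....F
  T.....
  F....F
Step 4: 6 trees catch fire, 7 burn out
  TTFFTT
  TF..FT
  F.....
  ......
  F.....
  ......
Step 5: 4 trees catch fire, 6 burn out
  TF..FT
  F....F
  ......
  ......
  ......
  ......

TF..FT
F....F
......
......
......
......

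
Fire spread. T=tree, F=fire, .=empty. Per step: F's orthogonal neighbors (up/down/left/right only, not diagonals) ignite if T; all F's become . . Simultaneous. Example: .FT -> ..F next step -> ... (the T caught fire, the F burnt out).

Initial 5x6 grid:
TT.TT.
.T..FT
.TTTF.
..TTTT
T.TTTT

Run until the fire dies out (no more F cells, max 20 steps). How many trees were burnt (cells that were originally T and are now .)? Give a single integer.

Step 1: +4 fires, +2 burnt (F count now 4)
Step 2: +5 fires, +4 burnt (F count now 5)
Step 3: +4 fires, +5 burnt (F count now 4)
Step 4: +2 fires, +4 burnt (F count now 2)
Step 5: +1 fires, +2 burnt (F count now 1)
Step 6: +1 fires, +1 burnt (F count now 1)
Step 7: +0 fires, +1 burnt (F count now 0)
Fire out after step 7
Initially T: 18, now '.': 29
Total burnt (originally-T cells now '.'): 17

Answer: 17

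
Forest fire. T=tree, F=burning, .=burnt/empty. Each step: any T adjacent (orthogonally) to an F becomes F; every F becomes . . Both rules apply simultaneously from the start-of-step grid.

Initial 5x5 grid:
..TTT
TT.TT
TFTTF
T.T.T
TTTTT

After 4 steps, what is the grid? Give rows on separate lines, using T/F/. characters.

Step 1: 6 trees catch fire, 2 burn out
  ..TTT
  TF.TF
  F.FF.
  T.T.F
  TTTTT
Step 2: 6 trees catch fire, 6 burn out
  ..TTF
  F..F.
  .....
  F.F..
  TTTTF
Step 3: 4 trees catch fire, 6 burn out
  ..TF.
  .....
  .....
  .....
  FTFF.
Step 4: 2 trees catch fire, 4 burn out
  ..F..
  .....
  .....
  .....
  .F...

..F..
.....
.....
.....
.F...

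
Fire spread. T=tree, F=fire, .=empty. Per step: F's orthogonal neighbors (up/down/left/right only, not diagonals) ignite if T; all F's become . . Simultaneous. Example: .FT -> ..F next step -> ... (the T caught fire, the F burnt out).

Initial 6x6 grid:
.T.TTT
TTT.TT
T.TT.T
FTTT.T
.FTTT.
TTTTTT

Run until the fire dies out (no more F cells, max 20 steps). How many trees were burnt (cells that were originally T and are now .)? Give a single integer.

Step 1: +4 fires, +2 burnt (F count now 4)
Step 2: +5 fires, +4 burnt (F count now 5)
Step 3: +5 fires, +5 burnt (F count now 5)
Step 4: +4 fires, +5 burnt (F count now 4)
Step 5: +1 fires, +4 burnt (F count now 1)
Step 6: +0 fires, +1 burnt (F count now 0)
Fire out after step 6
Initially T: 26, now '.': 29
Total burnt (originally-T cells now '.'): 19

Answer: 19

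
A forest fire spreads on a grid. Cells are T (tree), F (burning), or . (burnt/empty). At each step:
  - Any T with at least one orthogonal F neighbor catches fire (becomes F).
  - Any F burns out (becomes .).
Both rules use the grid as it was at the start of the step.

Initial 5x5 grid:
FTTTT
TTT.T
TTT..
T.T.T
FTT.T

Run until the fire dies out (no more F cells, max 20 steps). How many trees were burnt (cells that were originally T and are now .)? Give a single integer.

Step 1: +4 fires, +2 burnt (F count now 4)
Step 2: +4 fires, +4 burnt (F count now 4)
Step 3: +4 fires, +4 burnt (F count now 4)
Step 4: +2 fires, +4 burnt (F count now 2)
Step 5: +1 fires, +2 burnt (F count now 1)
Step 6: +0 fires, +1 burnt (F count now 0)
Fire out after step 6
Initially T: 17, now '.': 23
Total burnt (originally-T cells now '.'): 15

Answer: 15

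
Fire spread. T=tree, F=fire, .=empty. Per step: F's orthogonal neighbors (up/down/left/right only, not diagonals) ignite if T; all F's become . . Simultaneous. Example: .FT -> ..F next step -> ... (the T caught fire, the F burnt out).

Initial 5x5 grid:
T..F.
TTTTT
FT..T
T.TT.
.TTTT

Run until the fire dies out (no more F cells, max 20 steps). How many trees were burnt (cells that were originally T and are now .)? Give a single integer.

Step 1: +4 fires, +2 burnt (F count now 4)
Step 2: +4 fires, +4 burnt (F count now 4)
Step 3: +1 fires, +4 burnt (F count now 1)
Step 4: +0 fires, +1 burnt (F count now 0)
Fire out after step 4
Initially T: 15, now '.': 19
Total burnt (originally-T cells now '.'): 9

Answer: 9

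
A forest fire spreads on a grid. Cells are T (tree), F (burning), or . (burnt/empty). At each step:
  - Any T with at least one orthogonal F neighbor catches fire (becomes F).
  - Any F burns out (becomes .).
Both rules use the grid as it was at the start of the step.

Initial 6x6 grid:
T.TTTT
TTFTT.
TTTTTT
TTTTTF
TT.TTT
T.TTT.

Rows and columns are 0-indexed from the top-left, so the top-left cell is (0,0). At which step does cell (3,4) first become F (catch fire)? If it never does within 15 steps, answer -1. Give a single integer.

Step 1: cell (3,4)='F' (+7 fires, +2 burnt)
  -> target ignites at step 1
Step 2: cell (3,4)='.' (+9 fires, +7 burnt)
Step 3: cell (3,4)='.' (+6 fires, +9 burnt)
Step 4: cell (3,4)='.' (+4 fires, +6 burnt)
Step 5: cell (3,4)='.' (+2 fires, +4 burnt)
Step 6: cell (3,4)='.' (+1 fires, +2 burnt)
Step 7: cell (3,4)='.' (+0 fires, +1 burnt)
  fire out at step 7

1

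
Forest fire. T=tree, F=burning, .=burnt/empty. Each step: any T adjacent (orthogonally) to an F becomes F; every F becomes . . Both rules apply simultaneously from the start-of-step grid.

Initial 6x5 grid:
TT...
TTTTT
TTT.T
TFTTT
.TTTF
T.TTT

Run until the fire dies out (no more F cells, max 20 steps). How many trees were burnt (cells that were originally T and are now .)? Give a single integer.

Step 1: +7 fires, +2 burnt (F count now 7)
Step 2: +7 fires, +7 burnt (F count now 7)
Step 3: +5 fires, +7 burnt (F count now 5)
Step 4: +2 fires, +5 burnt (F count now 2)
Step 5: +0 fires, +2 burnt (F count now 0)
Fire out after step 5
Initially T: 22, now '.': 29
Total burnt (originally-T cells now '.'): 21

Answer: 21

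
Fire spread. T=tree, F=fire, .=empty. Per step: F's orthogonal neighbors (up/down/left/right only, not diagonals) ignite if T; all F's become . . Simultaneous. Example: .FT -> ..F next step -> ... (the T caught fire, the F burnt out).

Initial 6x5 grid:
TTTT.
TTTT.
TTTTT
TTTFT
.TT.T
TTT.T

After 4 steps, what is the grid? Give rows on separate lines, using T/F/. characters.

Step 1: 3 trees catch fire, 1 burn out
  TTTT.
  TTTT.
  TTTFT
  TTF.F
  .TT.T
  TTT.T
Step 2: 6 trees catch fire, 3 burn out
  TTTT.
  TTTF.
  TTF.F
  TF...
  .TF.F
  TTT.T
Step 3: 7 trees catch fire, 6 burn out
  TTTF.
  TTF..
  TF...
  F....
  .F...
  TTF.F
Step 4: 4 trees catch fire, 7 burn out
  TTF..
  TF...
  F....
  .....
  .....
  TF...

TTF..
TF...
F....
.....
.....
TF...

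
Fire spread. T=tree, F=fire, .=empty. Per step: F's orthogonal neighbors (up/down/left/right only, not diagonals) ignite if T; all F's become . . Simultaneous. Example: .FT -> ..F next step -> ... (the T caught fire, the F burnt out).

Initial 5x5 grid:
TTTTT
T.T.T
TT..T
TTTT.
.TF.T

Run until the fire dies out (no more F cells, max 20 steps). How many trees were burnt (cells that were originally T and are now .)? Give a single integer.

Step 1: +2 fires, +1 burnt (F count now 2)
Step 2: +2 fires, +2 burnt (F count now 2)
Step 3: +2 fires, +2 burnt (F count now 2)
Step 4: +1 fires, +2 burnt (F count now 1)
Step 5: +1 fires, +1 burnt (F count now 1)
Step 6: +1 fires, +1 burnt (F count now 1)
Step 7: +1 fires, +1 burnt (F count now 1)
Step 8: +1 fires, +1 burnt (F count now 1)
Step 9: +2 fires, +1 burnt (F count now 2)
Step 10: +1 fires, +2 burnt (F count now 1)
Step 11: +1 fires, +1 burnt (F count now 1)
Step 12: +1 fires, +1 burnt (F count now 1)
Step 13: +0 fires, +1 burnt (F count now 0)
Fire out after step 13
Initially T: 17, now '.': 24
Total burnt (originally-T cells now '.'): 16

Answer: 16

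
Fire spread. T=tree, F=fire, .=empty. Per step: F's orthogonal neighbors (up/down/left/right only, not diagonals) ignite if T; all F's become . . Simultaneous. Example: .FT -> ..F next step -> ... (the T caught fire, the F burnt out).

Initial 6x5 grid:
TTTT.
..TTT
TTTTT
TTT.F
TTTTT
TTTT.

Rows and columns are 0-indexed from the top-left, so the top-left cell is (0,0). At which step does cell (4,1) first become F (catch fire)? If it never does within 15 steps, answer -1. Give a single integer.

Step 1: cell (4,1)='T' (+2 fires, +1 burnt)
Step 2: cell (4,1)='T' (+3 fires, +2 burnt)
Step 3: cell (4,1)='T' (+4 fires, +3 burnt)
Step 4: cell (4,1)='F' (+6 fires, +4 burnt)
  -> target ignites at step 4
Step 5: cell (4,1)='.' (+5 fires, +6 burnt)
Step 6: cell (4,1)='.' (+3 fires, +5 burnt)
Step 7: cell (4,1)='.' (+1 fires, +3 burnt)
Step 8: cell (4,1)='.' (+0 fires, +1 burnt)
  fire out at step 8

4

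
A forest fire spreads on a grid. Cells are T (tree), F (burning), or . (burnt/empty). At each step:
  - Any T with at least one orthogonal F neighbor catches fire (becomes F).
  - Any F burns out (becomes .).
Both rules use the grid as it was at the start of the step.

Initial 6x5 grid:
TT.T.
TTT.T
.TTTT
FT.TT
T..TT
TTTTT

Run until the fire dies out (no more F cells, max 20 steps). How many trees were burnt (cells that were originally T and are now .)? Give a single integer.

Answer: 21

Derivation:
Step 1: +2 fires, +1 burnt (F count now 2)
Step 2: +2 fires, +2 burnt (F count now 2)
Step 3: +3 fires, +2 burnt (F count now 3)
Step 4: +5 fires, +3 burnt (F count now 5)
Step 5: +4 fires, +5 burnt (F count now 4)
Step 6: +4 fires, +4 burnt (F count now 4)
Step 7: +1 fires, +4 burnt (F count now 1)
Step 8: +0 fires, +1 burnt (F count now 0)
Fire out after step 8
Initially T: 22, now '.': 29
Total burnt (originally-T cells now '.'): 21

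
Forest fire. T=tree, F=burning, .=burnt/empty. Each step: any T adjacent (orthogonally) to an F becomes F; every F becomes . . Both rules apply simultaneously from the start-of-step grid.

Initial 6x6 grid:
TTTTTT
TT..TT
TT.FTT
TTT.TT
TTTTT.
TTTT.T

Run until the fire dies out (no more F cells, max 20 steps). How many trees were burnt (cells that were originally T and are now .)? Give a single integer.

Step 1: +1 fires, +1 burnt (F count now 1)
Step 2: +3 fires, +1 burnt (F count now 3)
Step 3: +4 fires, +3 burnt (F count now 4)
Step 4: +3 fires, +4 burnt (F count now 3)
Step 5: +3 fires, +3 burnt (F count now 3)
Step 6: +4 fires, +3 burnt (F count now 4)
Step 7: +5 fires, +4 burnt (F count now 5)
Step 8: +4 fires, +5 burnt (F count now 4)
Step 9: +1 fires, +4 burnt (F count now 1)
Step 10: +0 fires, +1 burnt (F count now 0)
Fire out after step 10
Initially T: 29, now '.': 35
Total burnt (originally-T cells now '.'): 28

Answer: 28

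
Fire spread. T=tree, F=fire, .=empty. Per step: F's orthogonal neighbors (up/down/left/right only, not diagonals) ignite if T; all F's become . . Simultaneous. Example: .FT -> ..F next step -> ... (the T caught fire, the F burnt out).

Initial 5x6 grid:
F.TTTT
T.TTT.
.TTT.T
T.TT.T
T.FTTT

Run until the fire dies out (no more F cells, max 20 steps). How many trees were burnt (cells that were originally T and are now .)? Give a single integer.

Answer: 18

Derivation:
Step 1: +3 fires, +2 burnt (F count now 3)
Step 2: +3 fires, +3 burnt (F count now 3)
Step 3: +4 fires, +3 burnt (F count now 4)
Step 4: +3 fires, +4 burnt (F count now 3)
Step 5: +3 fires, +3 burnt (F count now 3)
Step 6: +1 fires, +3 burnt (F count now 1)
Step 7: +1 fires, +1 burnt (F count now 1)
Step 8: +0 fires, +1 burnt (F count now 0)
Fire out after step 8
Initially T: 20, now '.': 28
Total burnt (originally-T cells now '.'): 18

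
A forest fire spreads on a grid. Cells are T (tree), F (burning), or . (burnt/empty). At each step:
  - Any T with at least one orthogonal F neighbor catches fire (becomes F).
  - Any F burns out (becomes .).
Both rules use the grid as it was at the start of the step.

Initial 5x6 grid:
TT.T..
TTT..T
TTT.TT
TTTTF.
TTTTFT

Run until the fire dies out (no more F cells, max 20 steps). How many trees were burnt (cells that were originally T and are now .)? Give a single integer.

Answer: 20

Derivation:
Step 1: +4 fires, +2 burnt (F count now 4)
Step 2: +3 fires, +4 burnt (F count now 3)
Step 3: +4 fires, +3 burnt (F count now 4)
Step 4: +4 fires, +4 burnt (F count now 4)
Step 5: +2 fires, +4 burnt (F count now 2)
Step 6: +2 fires, +2 burnt (F count now 2)
Step 7: +1 fires, +2 burnt (F count now 1)
Step 8: +0 fires, +1 burnt (F count now 0)
Fire out after step 8
Initially T: 21, now '.': 29
Total burnt (originally-T cells now '.'): 20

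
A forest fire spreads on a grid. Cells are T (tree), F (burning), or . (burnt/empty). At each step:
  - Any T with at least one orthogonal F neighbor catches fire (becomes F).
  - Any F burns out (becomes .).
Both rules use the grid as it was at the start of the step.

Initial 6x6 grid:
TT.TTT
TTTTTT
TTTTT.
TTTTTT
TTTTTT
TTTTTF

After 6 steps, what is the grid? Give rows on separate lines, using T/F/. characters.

Step 1: 2 trees catch fire, 1 burn out
  TT.TTT
  TTTTTT
  TTTTT.
  TTTTTT
  TTTTTF
  TTTTF.
Step 2: 3 trees catch fire, 2 burn out
  TT.TTT
  TTTTTT
  TTTTT.
  TTTTTF
  TTTTF.
  TTTF..
Step 3: 3 trees catch fire, 3 burn out
  TT.TTT
  TTTTTT
  TTTTT.
  TTTTF.
  TTTF..
  TTF...
Step 4: 4 trees catch fire, 3 burn out
  TT.TTT
  TTTTTT
  TTTTF.
  TTTF..
  TTF...
  TF....
Step 5: 5 trees catch fire, 4 burn out
  TT.TTT
  TTTTFT
  TTTF..
  TTF...
  TF....
  F.....
Step 6: 6 trees catch fire, 5 burn out
  TT.TFT
  TTTF.F
  TTF...
  TF....
  F.....
  ......

TT.TFT
TTTF.F
TTF...
TF....
F.....
......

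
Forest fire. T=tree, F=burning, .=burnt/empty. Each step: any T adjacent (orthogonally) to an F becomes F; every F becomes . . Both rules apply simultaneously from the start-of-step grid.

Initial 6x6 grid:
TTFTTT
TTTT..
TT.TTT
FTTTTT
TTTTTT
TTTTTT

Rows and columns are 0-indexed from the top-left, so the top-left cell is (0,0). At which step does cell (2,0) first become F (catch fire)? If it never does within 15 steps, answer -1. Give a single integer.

Step 1: cell (2,0)='F' (+6 fires, +2 burnt)
  -> target ignites at step 1
Step 2: cell (2,0)='.' (+9 fires, +6 burnt)
Step 3: cell (2,0)='.' (+5 fires, +9 burnt)
Step 4: cell (2,0)='.' (+4 fires, +5 burnt)
Step 5: cell (2,0)='.' (+4 fires, +4 burnt)
Step 6: cell (2,0)='.' (+2 fires, +4 burnt)
Step 7: cell (2,0)='.' (+1 fires, +2 burnt)
Step 8: cell (2,0)='.' (+0 fires, +1 burnt)
  fire out at step 8

1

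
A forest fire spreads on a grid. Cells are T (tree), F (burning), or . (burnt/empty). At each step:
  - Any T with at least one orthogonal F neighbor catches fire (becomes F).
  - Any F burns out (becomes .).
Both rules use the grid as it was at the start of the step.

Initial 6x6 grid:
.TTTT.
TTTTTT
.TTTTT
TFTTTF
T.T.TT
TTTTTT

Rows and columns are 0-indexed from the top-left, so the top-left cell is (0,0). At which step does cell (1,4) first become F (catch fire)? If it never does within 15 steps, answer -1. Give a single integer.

Step 1: cell (1,4)='T' (+6 fires, +2 burnt)
Step 2: cell (1,4)='T' (+9 fires, +6 burnt)
Step 3: cell (1,4)='F' (+8 fires, +9 burnt)
  -> target ignites at step 3
Step 4: cell (1,4)='.' (+5 fires, +8 burnt)
Step 5: cell (1,4)='.' (+1 fires, +5 burnt)
Step 6: cell (1,4)='.' (+0 fires, +1 burnt)
  fire out at step 6

3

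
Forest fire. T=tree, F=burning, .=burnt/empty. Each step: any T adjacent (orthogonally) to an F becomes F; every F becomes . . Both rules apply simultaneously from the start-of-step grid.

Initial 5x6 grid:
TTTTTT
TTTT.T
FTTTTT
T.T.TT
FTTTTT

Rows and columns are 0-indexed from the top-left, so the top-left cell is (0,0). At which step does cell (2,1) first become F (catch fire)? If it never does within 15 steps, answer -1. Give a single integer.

Step 1: cell (2,1)='F' (+4 fires, +2 burnt)
  -> target ignites at step 1
Step 2: cell (2,1)='.' (+4 fires, +4 burnt)
Step 3: cell (2,1)='.' (+5 fires, +4 burnt)
Step 4: cell (2,1)='.' (+4 fires, +5 burnt)
Step 5: cell (2,1)='.' (+4 fires, +4 burnt)
Step 6: cell (2,1)='.' (+3 fires, +4 burnt)
Step 7: cell (2,1)='.' (+1 fires, +3 burnt)
Step 8: cell (2,1)='.' (+0 fires, +1 burnt)
  fire out at step 8

1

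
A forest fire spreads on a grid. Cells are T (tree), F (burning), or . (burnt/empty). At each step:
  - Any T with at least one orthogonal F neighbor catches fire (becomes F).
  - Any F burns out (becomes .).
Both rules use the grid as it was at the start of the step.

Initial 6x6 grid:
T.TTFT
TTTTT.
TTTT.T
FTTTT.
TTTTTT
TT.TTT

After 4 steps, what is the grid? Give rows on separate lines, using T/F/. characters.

Step 1: 6 trees catch fire, 2 burn out
  T.TF.F
  TTTTF.
  FTTT.T
  .FTTT.
  FTTTTT
  TT.TTT
Step 2: 7 trees catch fire, 6 burn out
  T.F...
  FTTF..
  .FTT.T
  ..FTT.
  .FTTTT
  FT.TTT
Step 3: 8 trees catch fire, 7 burn out
  F.....
  .FF...
  ..FF.T
  ...FT.
  ..FTTT
  .F.TTT
Step 4: 2 trees catch fire, 8 burn out
  ......
  ......
  .....T
  ....F.
  ...FTT
  ...TTT

......
......
.....T
....F.
...FTT
...TTT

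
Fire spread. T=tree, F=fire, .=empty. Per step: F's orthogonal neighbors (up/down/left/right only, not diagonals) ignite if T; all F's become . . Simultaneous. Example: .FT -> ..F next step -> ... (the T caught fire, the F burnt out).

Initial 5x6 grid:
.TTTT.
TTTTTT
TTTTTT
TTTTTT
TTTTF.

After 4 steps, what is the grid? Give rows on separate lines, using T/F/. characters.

Step 1: 2 trees catch fire, 1 burn out
  .TTTT.
  TTTTTT
  TTTTTT
  TTTTFT
  TTTF..
Step 2: 4 trees catch fire, 2 burn out
  .TTTT.
  TTTTTT
  TTTTFT
  TTTF.F
  TTF...
Step 3: 5 trees catch fire, 4 burn out
  .TTTT.
  TTTTFT
  TTTF.F
  TTF...
  TF....
Step 4: 6 trees catch fire, 5 burn out
  .TTTF.
  TTTF.F
  TTF...
  TF....
  F.....

.TTTF.
TTTF.F
TTF...
TF....
F.....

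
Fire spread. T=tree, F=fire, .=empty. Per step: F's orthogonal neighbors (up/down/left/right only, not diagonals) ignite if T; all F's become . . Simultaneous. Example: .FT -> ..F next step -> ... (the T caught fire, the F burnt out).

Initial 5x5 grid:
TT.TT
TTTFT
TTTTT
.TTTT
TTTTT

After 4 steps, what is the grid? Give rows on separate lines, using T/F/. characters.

Step 1: 4 trees catch fire, 1 burn out
  TT.FT
  TTF.F
  TTTFT
  .TTTT
  TTTTT
Step 2: 5 trees catch fire, 4 burn out
  TT..F
  TF...
  TTF.F
  .TTFT
  TTTTT
Step 3: 6 trees catch fire, 5 burn out
  TF...
  F....
  TF...
  .TF.F
  TTTFT
Step 4: 5 trees catch fire, 6 burn out
  F....
  .....
  F....
  .F...
  TTF.F

F....
.....
F....
.F...
TTF.F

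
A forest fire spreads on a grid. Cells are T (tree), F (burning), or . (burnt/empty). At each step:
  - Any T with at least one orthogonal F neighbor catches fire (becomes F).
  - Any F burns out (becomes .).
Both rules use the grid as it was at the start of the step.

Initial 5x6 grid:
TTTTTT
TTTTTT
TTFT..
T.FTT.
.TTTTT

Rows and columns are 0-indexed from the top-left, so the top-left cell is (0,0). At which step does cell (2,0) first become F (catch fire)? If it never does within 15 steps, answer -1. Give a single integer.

Step 1: cell (2,0)='T' (+5 fires, +2 burnt)
Step 2: cell (2,0)='F' (+7 fires, +5 burnt)
  -> target ignites at step 2
Step 3: cell (2,0)='.' (+6 fires, +7 burnt)
Step 4: cell (2,0)='.' (+4 fires, +6 burnt)
Step 5: cell (2,0)='.' (+1 fires, +4 burnt)
Step 6: cell (2,0)='.' (+0 fires, +1 burnt)
  fire out at step 6

2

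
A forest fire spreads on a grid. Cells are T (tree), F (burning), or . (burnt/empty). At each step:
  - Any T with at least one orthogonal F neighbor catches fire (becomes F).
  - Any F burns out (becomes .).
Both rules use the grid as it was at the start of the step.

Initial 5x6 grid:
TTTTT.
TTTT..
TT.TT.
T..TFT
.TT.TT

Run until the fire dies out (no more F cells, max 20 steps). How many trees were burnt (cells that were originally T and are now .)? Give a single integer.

Answer: 18

Derivation:
Step 1: +4 fires, +1 burnt (F count now 4)
Step 2: +2 fires, +4 burnt (F count now 2)
Step 3: +1 fires, +2 burnt (F count now 1)
Step 4: +2 fires, +1 burnt (F count now 2)
Step 5: +3 fires, +2 burnt (F count now 3)
Step 6: +3 fires, +3 burnt (F count now 3)
Step 7: +2 fires, +3 burnt (F count now 2)
Step 8: +1 fires, +2 burnt (F count now 1)
Step 9: +0 fires, +1 burnt (F count now 0)
Fire out after step 9
Initially T: 20, now '.': 28
Total burnt (originally-T cells now '.'): 18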